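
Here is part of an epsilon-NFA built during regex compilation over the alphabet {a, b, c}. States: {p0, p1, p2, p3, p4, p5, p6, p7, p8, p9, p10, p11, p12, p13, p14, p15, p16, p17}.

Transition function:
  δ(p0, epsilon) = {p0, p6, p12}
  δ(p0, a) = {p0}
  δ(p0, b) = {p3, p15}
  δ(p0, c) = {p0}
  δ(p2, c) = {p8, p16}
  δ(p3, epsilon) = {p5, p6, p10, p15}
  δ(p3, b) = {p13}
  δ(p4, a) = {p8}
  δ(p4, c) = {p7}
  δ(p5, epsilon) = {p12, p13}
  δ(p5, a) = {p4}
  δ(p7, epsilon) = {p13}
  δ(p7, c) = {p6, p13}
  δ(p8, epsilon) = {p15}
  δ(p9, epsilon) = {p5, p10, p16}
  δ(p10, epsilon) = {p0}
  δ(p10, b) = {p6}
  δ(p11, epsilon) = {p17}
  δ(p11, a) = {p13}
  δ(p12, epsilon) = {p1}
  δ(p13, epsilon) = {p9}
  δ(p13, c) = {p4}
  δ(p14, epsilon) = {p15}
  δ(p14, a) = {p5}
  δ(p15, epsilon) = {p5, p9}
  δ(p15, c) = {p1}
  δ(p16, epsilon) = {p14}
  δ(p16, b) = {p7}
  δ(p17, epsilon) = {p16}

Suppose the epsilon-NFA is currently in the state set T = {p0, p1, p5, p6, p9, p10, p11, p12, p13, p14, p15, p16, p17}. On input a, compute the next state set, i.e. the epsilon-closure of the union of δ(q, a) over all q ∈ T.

{p0, p1, p4, p5, p6, p9, p10, p12, p13, p14, p15, p16}

p0 on a → {p0}.
p5 on a → {p4}.
p11 on a → {p13}.
p14 on a → {p5}.
No a-transition from p1, p6, p9, p10, p12, p13, p15, p16, p17.
Union after reading a: {p0, p4, p5, p13}.
Now take the epsilon-closure:
From p0 via epsilon: add p6, p12.
From p13 via epsilon: add p9.
From p9 via epsilon: add p10, p16.
From p12 via epsilon: add p1.
From p16 via epsilon: add p14.
From p14 via epsilon: add p15.
No new states can be added; the closed set is {p0, p1, p4, p5, p6, p9, p10, p12, p13, p14, p15, p16}.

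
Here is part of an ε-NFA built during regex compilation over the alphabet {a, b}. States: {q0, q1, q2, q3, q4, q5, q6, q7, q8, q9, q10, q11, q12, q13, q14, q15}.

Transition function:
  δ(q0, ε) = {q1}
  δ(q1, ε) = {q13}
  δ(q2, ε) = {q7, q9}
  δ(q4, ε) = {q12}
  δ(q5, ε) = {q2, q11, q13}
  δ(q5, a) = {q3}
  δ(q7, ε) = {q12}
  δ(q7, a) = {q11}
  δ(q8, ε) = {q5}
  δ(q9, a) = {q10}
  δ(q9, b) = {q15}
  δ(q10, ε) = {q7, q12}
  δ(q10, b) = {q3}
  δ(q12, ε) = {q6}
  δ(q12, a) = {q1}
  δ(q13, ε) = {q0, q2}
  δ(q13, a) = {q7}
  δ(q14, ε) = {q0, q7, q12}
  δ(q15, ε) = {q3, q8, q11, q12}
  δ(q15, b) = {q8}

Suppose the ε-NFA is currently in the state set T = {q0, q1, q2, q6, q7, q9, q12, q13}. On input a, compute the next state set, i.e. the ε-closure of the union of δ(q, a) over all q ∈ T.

q7 on a → {q11}.
q9 on a → {q10}.
q12 on a → {q1}.
q13 on a → {q7}.
No a-transition from q0, q1, q2, q6.
Union after reading a: {q1, q7, q10, q11}.
Now take the ε-closure:
From q1 via ε: add q13.
From q7 via ε: add q12.
From q12 via ε: add q6.
From q13 via ε: add q0, q2.
From q2 via ε: add q9.
No new states can be added; the closed set is {q0, q1, q2, q6, q7, q9, q10, q11, q12, q13}.

{q0, q1, q2, q6, q7, q9, q10, q11, q12, q13}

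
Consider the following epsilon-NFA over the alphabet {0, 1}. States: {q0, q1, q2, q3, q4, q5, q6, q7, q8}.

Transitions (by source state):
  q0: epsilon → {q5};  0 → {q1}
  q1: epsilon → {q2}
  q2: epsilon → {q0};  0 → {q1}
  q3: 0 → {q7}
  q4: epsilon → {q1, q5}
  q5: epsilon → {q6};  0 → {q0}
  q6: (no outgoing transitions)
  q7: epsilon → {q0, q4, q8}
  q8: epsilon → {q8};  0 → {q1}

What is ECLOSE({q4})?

Start with {q4}.
From q4 via epsilon: add q1, q5.
From q1 via epsilon: add q2.
From q5 via epsilon: add q6.
From q2 via epsilon: add q0.
No new states can be added; the closed set is {q0, q1, q2, q4, q5, q6}.

{q0, q1, q2, q4, q5, q6}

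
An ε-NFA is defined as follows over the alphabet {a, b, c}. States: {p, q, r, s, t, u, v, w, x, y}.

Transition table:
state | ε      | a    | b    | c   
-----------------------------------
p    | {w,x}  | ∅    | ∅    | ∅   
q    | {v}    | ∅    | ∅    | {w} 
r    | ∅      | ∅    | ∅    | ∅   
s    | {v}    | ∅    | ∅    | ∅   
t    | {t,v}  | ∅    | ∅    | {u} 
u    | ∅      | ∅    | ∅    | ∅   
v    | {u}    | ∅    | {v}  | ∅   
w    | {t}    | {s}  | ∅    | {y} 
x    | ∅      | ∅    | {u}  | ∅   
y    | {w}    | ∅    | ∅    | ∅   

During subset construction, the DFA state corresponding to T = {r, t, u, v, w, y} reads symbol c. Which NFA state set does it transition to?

t on c → {u}.
w on c → {y}.
No c-transition from r, u, v, y.
Union after reading c: {u, y}.
Now take the ε-closure:
From y via ε: add w.
From w via ε: add t.
From t via ε: add v.
No new states can be added; the closed set is {t, u, v, w, y}.

{t, u, v, w, y}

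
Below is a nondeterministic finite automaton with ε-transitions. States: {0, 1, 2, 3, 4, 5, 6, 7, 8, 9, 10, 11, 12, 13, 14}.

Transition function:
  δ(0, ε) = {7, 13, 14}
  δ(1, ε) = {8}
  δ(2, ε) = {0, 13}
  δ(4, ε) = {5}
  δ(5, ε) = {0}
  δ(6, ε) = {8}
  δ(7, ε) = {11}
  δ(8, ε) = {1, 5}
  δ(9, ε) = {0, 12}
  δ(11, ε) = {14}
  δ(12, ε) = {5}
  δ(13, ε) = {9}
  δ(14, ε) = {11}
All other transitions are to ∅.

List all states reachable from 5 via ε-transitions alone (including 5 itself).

{0, 5, 7, 9, 11, 12, 13, 14}

Start with {5}.
From 5 via ε: add 0.
From 0 via ε: add 7, 13, 14.
From 7 via ε: add 11.
From 13 via ε: add 9.
From 9 via ε: add 12.
No new states can be added; the closed set is {0, 5, 7, 9, 11, 12, 13, 14}.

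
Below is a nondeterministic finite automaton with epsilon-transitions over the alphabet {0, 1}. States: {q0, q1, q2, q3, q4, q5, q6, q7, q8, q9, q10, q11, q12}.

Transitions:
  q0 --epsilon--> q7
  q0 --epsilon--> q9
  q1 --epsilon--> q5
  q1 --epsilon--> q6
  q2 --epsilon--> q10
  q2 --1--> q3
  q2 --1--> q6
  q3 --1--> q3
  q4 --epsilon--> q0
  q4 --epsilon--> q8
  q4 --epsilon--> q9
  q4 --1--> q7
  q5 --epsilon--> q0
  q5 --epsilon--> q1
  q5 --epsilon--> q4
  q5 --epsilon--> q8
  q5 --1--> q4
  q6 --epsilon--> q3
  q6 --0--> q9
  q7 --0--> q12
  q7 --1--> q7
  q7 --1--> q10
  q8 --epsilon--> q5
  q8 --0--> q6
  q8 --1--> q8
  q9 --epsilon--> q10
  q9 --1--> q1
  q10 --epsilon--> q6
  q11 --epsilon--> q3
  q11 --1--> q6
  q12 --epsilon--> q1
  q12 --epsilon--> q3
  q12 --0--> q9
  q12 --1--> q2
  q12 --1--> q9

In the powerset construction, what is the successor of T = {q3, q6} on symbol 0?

q6 on 0 → {q9}.
No 0-transition from q3.
Union after reading 0: {q9}.
Now take the epsilon-closure:
From q9 via epsilon: add q10.
From q10 via epsilon: add q6.
From q6 via epsilon: add q3.
No new states can be added; the closed set is {q3, q6, q9, q10}.

{q3, q6, q9, q10}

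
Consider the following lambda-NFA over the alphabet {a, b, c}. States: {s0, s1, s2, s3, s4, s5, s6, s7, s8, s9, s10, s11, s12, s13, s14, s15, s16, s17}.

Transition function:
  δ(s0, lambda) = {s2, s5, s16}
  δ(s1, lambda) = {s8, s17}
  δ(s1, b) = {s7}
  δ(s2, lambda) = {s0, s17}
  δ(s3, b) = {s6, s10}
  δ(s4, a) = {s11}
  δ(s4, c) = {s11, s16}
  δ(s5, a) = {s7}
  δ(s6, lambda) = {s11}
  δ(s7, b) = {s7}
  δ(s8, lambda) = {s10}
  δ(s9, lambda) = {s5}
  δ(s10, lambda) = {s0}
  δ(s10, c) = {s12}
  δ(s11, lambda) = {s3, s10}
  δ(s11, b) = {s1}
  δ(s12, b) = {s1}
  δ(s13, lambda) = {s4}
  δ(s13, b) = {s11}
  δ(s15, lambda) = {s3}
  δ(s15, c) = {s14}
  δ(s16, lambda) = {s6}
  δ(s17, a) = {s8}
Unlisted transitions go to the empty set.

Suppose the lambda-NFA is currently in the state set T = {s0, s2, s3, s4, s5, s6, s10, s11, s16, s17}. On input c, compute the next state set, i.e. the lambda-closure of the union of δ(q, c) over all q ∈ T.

s4 on c → {s11, s16}.
s10 on c → {s12}.
No c-transition from s0, s2, s3, s5, s6, s11, s16, s17.
Union after reading c: {s11, s12, s16}.
Now take the lambda-closure:
From s11 via lambda: add s3, s10.
From s16 via lambda: add s6.
From s10 via lambda: add s0.
From s0 via lambda: add s2, s5.
From s2 via lambda: add s17.
No new states can be added; the closed set is {s0, s2, s3, s5, s6, s10, s11, s12, s16, s17}.

{s0, s2, s3, s5, s6, s10, s11, s12, s16, s17}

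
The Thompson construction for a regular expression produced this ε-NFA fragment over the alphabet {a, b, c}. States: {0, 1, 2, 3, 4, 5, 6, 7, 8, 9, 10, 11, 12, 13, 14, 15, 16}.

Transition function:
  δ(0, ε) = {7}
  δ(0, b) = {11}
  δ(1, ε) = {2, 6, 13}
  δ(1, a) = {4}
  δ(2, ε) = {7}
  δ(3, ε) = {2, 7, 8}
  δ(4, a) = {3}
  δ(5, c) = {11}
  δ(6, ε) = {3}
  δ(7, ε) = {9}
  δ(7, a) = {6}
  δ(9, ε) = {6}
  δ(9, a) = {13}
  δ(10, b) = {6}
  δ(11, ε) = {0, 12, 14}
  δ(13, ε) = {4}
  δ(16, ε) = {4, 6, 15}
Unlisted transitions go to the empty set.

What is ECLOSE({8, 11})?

Start with {8, 11}.
From 11 via ε: add 0, 12, 14.
From 0 via ε: add 7.
From 7 via ε: add 9.
From 9 via ε: add 6.
From 6 via ε: add 3.
From 3 via ε: add 2.
No new states can be added; the closed set is {0, 2, 3, 6, 7, 8, 9, 11, 12, 14}.

{0, 2, 3, 6, 7, 8, 9, 11, 12, 14}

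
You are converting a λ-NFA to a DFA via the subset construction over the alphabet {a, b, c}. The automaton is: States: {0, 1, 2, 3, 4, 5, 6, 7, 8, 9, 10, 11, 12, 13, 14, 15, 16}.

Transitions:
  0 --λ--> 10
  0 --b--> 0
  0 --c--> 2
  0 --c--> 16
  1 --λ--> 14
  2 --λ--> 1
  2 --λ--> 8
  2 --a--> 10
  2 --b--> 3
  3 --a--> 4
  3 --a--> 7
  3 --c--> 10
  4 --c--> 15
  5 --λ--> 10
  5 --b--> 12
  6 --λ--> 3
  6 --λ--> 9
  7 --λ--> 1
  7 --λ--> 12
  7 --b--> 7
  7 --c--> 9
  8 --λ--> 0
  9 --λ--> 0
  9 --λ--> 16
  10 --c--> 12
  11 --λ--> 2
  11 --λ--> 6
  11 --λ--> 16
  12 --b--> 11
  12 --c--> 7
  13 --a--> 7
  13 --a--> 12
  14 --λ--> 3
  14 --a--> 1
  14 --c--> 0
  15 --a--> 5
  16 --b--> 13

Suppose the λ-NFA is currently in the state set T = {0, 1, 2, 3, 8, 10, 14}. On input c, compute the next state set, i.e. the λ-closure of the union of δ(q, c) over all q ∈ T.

0 on c → {2, 16}.
3 on c → {10}.
10 on c → {12}.
14 on c → {0}.
No c-transition from 1, 2, 8.
Union after reading c: {0, 2, 10, 12, 16}.
Now take the λ-closure:
From 2 via λ: add 1, 8.
From 1 via λ: add 14.
From 14 via λ: add 3.
No new states can be added; the closed set is {0, 1, 2, 3, 8, 10, 12, 14, 16}.

{0, 1, 2, 3, 8, 10, 12, 14, 16}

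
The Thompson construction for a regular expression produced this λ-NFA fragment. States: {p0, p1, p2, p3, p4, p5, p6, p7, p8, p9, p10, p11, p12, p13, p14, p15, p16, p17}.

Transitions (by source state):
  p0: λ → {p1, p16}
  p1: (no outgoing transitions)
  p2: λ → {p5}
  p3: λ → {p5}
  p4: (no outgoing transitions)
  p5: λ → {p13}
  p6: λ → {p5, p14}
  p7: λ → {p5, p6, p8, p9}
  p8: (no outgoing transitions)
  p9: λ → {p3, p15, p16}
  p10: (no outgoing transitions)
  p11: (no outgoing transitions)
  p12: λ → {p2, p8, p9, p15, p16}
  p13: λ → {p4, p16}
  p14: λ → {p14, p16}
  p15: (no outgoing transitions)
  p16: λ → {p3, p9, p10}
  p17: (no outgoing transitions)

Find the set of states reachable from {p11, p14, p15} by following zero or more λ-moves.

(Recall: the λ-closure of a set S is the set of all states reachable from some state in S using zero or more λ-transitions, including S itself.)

{p3, p4, p5, p9, p10, p11, p13, p14, p15, p16}

Start with {p11, p14, p15}.
From p14 via λ: add p16.
From p16 via λ: add p3, p9, p10.
From p3 via λ: add p5.
From p5 via λ: add p13.
From p13 via λ: add p4.
No new states can be added; the closed set is {p3, p4, p5, p9, p10, p11, p13, p14, p15, p16}.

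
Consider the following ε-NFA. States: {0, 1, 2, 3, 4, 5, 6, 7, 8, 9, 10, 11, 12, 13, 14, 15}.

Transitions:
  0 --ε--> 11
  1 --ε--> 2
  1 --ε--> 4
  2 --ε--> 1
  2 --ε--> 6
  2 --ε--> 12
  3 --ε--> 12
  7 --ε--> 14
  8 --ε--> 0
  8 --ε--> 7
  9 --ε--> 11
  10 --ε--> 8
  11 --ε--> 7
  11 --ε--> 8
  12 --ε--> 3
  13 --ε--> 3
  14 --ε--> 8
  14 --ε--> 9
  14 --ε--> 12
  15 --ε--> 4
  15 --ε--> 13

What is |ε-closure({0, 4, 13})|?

10

Start with {0, 4, 13}.
From 0 via ε: add 11.
From 13 via ε: add 3.
From 3 via ε: add 12.
From 11 via ε: add 7, 8.
From 7 via ε: add 14.
From 14 via ε: add 9.
ε-closure = {0, 3, 4, 7, 8, 9, 11, 12, 13, 14}, which has 10 states.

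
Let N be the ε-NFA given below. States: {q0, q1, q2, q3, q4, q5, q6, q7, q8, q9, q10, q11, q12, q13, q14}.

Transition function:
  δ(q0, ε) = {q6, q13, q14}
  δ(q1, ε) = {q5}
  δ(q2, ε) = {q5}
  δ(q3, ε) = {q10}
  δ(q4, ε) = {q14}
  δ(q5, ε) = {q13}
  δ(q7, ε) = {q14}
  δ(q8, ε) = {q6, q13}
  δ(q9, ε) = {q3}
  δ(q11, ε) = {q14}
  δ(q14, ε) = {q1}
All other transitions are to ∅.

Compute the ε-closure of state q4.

Start with {q4}.
From q4 via ε: add q14.
From q14 via ε: add q1.
From q1 via ε: add q5.
From q5 via ε: add q13.
No new states can be added; the closed set is {q1, q4, q5, q13, q14}.

{q1, q4, q5, q13, q14}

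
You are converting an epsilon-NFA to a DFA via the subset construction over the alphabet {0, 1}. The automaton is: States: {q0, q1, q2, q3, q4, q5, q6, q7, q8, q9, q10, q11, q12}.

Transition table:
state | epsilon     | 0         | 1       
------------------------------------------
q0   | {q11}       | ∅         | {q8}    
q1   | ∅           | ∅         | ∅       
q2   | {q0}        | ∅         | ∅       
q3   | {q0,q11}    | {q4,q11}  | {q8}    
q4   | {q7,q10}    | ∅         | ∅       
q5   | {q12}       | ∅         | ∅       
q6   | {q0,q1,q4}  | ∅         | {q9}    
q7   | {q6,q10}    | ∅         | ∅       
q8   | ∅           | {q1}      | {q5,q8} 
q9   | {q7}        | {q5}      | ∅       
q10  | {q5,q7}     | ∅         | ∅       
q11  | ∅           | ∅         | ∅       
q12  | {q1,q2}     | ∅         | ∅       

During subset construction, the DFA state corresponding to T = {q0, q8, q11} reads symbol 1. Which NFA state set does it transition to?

{q0, q1, q2, q5, q8, q11, q12}

q0 on 1 → {q8}.
q8 on 1 → {q5, q8}.
No 1-transition from q11.
Union after reading 1: {q5, q8}.
Now take the epsilon-closure:
From q5 via epsilon: add q12.
From q12 via epsilon: add q1, q2.
From q2 via epsilon: add q0.
From q0 via epsilon: add q11.
No new states can be added; the closed set is {q0, q1, q2, q5, q8, q11, q12}.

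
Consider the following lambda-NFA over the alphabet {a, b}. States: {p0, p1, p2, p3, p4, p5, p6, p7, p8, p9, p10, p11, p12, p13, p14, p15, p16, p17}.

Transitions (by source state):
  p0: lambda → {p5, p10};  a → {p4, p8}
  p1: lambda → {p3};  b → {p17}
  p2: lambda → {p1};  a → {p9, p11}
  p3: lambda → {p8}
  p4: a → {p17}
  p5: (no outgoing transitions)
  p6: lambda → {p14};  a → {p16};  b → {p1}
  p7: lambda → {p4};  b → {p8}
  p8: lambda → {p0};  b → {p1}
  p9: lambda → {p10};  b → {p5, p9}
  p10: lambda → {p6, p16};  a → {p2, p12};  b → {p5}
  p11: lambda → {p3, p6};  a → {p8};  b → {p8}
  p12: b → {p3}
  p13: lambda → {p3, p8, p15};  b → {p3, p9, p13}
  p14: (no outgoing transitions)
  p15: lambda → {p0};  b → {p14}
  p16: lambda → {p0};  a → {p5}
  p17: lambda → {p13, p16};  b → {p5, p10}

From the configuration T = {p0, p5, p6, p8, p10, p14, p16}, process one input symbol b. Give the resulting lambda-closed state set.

{p0, p1, p3, p5, p6, p8, p10, p14, p16}

p6 on b → {p1}.
p8 on b → {p1}.
p10 on b → {p5}.
No b-transition from p0, p5, p14, p16.
Union after reading b: {p1, p5}.
Now take the lambda-closure:
From p1 via lambda: add p3.
From p3 via lambda: add p8.
From p8 via lambda: add p0.
From p0 via lambda: add p10.
From p10 via lambda: add p6, p16.
From p6 via lambda: add p14.
No new states can be added; the closed set is {p0, p1, p3, p5, p6, p8, p10, p14, p16}.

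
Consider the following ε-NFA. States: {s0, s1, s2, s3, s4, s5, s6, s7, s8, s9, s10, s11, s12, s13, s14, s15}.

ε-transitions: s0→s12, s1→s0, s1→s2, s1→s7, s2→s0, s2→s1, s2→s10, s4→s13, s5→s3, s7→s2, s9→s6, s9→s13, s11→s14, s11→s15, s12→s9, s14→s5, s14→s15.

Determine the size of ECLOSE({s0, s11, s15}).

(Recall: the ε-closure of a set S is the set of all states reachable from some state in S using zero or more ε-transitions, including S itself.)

10

Start with {s0, s11, s15}.
From s0 via ε: add s12.
From s11 via ε: add s14.
From s12 via ε: add s9.
From s14 via ε: add s5.
From s5 via ε: add s3.
From s9 via ε: add s6, s13.
ε-closure = {s0, s3, s5, s6, s9, s11, s12, s13, s14, s15}, which has 10 states.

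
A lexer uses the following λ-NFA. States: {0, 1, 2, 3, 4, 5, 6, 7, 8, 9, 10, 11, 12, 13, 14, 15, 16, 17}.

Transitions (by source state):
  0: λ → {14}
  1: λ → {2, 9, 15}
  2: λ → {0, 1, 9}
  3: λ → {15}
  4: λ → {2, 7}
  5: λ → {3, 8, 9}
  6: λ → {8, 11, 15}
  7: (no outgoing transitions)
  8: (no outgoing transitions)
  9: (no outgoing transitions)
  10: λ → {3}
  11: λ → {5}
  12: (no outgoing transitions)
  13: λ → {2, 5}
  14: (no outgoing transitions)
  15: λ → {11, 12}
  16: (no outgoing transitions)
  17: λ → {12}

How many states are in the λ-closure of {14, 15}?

Start with {14, 15}.
From 15 via λ: add 11, 12.
From 11 via λ: add 5.
From 5 via λ: add 3, 8, 9.
λ-closure = {3, 5, 8, 9, 11, 12, 14, 15}, which has 8 states.

8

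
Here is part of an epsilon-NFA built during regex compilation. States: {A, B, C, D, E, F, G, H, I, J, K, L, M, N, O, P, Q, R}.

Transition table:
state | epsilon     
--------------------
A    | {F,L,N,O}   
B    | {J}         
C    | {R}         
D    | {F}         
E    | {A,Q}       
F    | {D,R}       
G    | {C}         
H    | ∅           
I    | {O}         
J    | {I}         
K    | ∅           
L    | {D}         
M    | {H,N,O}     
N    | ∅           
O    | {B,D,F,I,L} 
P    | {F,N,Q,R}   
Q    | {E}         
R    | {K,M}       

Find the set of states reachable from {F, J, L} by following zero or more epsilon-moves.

Start with {F, J, L}.
From F via epsilon: add D, R.
From J via epsilon: add I.
From I via epsilon: add O.
From R via epsilon: add K, M.
From M via epsilon: add H, N.
From O via epsilon: add B.
No new states can be added; the closed set is {B, D, F, H, I, J, K, L, M, N, O, R}.

{B, D, F, H, I, J, K, L, M, N, O, R}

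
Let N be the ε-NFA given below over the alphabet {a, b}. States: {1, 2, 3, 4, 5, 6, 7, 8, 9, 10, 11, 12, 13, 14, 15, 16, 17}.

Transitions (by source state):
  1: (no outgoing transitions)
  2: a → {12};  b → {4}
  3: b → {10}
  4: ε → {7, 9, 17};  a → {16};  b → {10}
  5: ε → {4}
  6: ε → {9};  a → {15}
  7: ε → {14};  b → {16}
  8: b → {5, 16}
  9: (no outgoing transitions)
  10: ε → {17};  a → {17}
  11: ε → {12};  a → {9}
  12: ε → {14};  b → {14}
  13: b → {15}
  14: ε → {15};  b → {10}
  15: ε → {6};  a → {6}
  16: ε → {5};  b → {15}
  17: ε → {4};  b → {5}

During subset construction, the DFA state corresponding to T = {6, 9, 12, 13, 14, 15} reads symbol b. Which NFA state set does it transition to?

{4, 6, 7, 9, 10, 14, 15, 17}

12 on b → {14}.
13 on b → {15}.
14 on b → {10}.
No b-transition from 6, 9, 15.
Union after reading b: {10, 14, 15}.
Now take the ε-closure:
From 10 via ε: add 17.
From 15 via ε: add 6.
From 6 via ε: add 9.
From 17 via ε: add 4.
From 4 via ε: add 7.
No new states can be added; the closed set is {4, 6, 7, 9, 10, 14, 15, 17}.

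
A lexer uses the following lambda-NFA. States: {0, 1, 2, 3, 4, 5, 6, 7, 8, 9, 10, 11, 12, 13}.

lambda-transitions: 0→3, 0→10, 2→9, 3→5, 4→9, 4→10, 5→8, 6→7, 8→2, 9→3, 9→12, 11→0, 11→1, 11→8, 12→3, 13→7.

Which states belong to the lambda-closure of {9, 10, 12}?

{2, 3, 5, 8, 9, 10, 12}

Start with {9, 10, 12}.
From 9 via lambda: add 3.
From 3 via lambda: add 5.
From 5 via lambda: add 8.
From 8 via lambda: add 2.
No new states can be added; the closed set is {2, 3, 5, 8, 9, 10, 12}.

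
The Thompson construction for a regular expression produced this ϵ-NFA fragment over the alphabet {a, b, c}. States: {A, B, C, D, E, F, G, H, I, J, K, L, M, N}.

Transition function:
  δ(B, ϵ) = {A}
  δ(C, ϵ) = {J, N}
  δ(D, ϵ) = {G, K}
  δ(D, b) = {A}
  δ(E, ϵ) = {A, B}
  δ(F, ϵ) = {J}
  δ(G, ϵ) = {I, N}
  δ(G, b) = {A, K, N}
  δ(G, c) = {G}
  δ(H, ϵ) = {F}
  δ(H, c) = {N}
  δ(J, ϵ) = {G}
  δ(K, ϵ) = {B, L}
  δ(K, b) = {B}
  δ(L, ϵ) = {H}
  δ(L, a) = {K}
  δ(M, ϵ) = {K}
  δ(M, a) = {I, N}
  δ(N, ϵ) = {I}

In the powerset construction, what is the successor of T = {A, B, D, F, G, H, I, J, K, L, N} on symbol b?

D on b → {A}.
G on b → {A, K, N}.
K on b → {B}.
No b-transition from A, B, F, H, I, J, L, N.
Union after reading b: {A, B, K, N}.
Now take the ϵ-closure:
From K via ϵ: add L.
From N via ϵ: add I.
From L via ϵ: add H.
From H via ϵ: add F.
From F via ϵ: add J.
From J via ϵ: add G.
No new states can be added; the closed set is {A, B, F, G, H, I, J, K, L, N}.

{A, B, F, G, H, I, J, K, L, N}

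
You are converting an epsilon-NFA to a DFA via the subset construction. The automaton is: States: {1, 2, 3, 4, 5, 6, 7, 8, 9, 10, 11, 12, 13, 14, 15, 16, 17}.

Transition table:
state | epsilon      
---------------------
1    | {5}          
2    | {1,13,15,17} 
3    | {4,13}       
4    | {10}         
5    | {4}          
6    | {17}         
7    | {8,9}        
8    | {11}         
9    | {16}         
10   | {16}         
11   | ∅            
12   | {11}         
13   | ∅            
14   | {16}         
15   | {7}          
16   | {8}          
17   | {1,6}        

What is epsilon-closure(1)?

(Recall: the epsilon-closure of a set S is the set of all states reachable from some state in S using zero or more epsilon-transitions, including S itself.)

{1, 4, 5, 8, 10, 11, 16}

Start with {1}.
From 1 via epsilon: add 5.
From 5 via epsilon: add 4.
From 4 via epsilon: add 10.
From 10 via epsilon: add 16.
From 16 via epsilon: add 8.
From 8 via epsilon: add 11.
No new states can be added; the closed set is {1, 4, 5, 8, 10, 11, 16}.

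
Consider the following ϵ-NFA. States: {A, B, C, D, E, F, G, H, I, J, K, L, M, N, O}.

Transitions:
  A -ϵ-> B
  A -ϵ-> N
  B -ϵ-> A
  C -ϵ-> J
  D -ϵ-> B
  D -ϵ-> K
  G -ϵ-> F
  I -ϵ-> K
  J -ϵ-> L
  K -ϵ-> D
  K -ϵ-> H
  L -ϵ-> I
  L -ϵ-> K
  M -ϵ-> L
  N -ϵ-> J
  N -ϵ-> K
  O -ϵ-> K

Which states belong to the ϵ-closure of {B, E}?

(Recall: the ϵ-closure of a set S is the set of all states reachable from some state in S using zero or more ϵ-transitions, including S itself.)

Start with {B, E}.
From B via ϵ: add A.
From A via ϵ: add N.
From N via ϵ: add J, K.
From J via ϵ: add L.
From K via ϵ: add D, H.
From L via ϵ: add I.
No new states can be added; the closed set is {A, B, D, E, H, I, J, K, L, N}.

{A, B, D, E, H, I, J, K, L, N}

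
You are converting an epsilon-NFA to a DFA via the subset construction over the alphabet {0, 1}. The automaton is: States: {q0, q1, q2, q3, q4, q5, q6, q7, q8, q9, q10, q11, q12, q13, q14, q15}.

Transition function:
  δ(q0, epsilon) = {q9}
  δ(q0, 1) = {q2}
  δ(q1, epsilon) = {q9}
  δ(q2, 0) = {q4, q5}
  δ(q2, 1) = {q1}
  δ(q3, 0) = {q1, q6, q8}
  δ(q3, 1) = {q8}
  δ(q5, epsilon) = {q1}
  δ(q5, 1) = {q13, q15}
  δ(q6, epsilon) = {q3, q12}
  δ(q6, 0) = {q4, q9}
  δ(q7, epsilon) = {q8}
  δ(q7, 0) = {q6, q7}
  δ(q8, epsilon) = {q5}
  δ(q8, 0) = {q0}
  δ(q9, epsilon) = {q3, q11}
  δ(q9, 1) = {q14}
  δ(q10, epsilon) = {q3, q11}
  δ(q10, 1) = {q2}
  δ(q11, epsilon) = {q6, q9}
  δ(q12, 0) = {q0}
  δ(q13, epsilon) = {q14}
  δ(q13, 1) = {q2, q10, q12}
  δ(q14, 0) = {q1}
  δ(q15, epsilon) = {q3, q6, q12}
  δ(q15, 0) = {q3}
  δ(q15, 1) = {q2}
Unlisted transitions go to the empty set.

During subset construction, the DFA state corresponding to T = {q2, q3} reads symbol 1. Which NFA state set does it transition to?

{q1, q3, q5, q6, q8, q9, q11, q12}

q2 on 1 → {q1}.
q3 on 1 → {q8}.
Union after reading 1: {q1, q8}.
Now take the epsilon-closure:
From q1 via epsilon: add q9.
From q8 via epsilon: add q5.
From q9 via epsilon: add q3, q11.
From q11 via epsilon: add q6.
From q6 via epsilon: add q12.
No new states can be added; the closed set is {q1, q3, q5, q6, q8, q9, q11, q12}.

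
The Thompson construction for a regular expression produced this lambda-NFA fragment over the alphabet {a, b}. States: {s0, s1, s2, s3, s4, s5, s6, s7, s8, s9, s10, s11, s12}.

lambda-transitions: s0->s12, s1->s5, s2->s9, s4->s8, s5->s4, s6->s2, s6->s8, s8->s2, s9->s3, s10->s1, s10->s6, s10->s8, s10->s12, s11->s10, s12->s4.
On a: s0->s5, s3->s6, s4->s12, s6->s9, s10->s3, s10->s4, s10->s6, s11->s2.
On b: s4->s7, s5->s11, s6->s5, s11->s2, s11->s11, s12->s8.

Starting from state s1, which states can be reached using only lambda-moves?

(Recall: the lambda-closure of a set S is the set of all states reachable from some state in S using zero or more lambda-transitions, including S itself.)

{s1, s2, s3, s4, s5, s8, s9}

Start with {s1}.
From s1 via lambda: add s5.
From s5 via lambda: add s4.
From s4 via lambda: add s8.
From s8 via lambda: add s2.
From s2 via lambda: add s9.
From s9 via lambda: add s3.
No new states can be added; the closed set is {s1, s2, s3, s4, s5, s8, s9}.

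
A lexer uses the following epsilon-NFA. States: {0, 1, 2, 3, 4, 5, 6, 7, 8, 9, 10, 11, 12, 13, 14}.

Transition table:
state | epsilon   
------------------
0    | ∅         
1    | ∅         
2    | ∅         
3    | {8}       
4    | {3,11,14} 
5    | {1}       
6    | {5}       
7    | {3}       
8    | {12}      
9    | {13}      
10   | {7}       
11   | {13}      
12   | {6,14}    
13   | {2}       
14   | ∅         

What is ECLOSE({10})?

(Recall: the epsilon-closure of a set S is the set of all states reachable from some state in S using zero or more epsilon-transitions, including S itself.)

{1, 3, 5, 6, 7, 8, 10, 12, 14}

Start with {10}.
From 10 via epsilon: add 7.
From 7 via epsilon: add 3.
From 3 via epsilon: add 8.
From 8 via epsilon: add 12.
From 12 via epsilon: add 6, 14.
From 6 via epsilon: add 5.
From 5 via epsilon: add 1.
No new states can be added; the closed set is {1, 3, 5, 6, 7, 8, 10, 12, 14}.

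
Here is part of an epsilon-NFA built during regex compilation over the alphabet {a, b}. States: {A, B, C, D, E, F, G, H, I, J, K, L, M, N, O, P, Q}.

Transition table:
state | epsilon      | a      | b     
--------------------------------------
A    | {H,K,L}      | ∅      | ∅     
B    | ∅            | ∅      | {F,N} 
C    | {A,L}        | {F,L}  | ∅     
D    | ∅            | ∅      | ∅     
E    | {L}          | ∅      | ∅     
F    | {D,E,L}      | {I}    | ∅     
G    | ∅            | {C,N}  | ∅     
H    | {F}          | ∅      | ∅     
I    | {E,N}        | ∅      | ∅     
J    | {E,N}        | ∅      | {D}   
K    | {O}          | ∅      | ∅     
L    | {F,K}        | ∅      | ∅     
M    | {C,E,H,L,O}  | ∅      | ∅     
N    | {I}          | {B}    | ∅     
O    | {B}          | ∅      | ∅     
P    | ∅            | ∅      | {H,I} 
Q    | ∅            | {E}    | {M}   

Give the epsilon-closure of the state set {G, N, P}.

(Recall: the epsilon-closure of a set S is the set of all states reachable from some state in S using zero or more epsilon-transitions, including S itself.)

Start with {G, N, P}.
From N via epsilon: add I.
From I via epsilon: add E.
From E via epsilon: add L.
From L via epsilon: add F, K.
From F via epsilon: add D.
From K via epsilon: add O.
From O via epsilon: add B.
No new states can be added; the closed set is {B, D, E, F, G, I, K, L, N, O, P}.

{B, D, E, F, G, I, K, L, N, O, P}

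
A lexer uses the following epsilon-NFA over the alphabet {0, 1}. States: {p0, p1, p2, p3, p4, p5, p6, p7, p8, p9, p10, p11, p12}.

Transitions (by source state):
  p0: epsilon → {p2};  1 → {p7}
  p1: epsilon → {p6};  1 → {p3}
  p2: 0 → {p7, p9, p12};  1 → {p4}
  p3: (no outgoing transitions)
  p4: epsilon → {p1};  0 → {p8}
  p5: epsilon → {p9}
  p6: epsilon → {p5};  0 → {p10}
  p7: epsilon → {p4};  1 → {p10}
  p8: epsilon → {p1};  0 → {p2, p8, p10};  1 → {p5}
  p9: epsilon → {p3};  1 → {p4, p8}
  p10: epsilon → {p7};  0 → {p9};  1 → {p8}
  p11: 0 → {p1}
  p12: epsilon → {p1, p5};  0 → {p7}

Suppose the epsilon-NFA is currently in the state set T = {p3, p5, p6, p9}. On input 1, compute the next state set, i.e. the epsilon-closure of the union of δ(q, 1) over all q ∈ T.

p9 on 1 → {p4, p8}.
No 1-transition from p3, p5, p6.
Union after reading 1: {p4, p8}.
Now take the epsilon-closure:
From p4 via epsilon: add p1.
From p1 via epsilon: add p6.
From p6 via epsilon: add p5.
From p5 via epsilon: add p9.
From p9 via epsilon: add p3.
No new states can be added; the closed set is {p1, p3, p4, p5, p6, p8, p9}.

{p1, p3, p4, p5, p6, p8, p9}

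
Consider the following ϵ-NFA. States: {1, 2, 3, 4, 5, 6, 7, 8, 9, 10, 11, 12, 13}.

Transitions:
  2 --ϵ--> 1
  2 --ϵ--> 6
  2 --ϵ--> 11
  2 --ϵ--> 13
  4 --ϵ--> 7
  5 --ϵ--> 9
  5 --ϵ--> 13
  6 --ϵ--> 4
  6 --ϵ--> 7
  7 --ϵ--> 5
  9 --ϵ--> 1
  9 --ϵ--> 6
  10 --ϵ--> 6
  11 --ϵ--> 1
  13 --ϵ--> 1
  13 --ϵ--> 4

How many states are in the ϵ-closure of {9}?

7

Start with {9}.
From 9 via ϵ: add 1, 6.
From 6 via ϵ: add 4, 7.
From 7 via ϵ: add 5.
From 5 via ϵ: add 13.
ϵ-closure = {1, 4, 5, 6, 7, 9, 13}, which has 7 states.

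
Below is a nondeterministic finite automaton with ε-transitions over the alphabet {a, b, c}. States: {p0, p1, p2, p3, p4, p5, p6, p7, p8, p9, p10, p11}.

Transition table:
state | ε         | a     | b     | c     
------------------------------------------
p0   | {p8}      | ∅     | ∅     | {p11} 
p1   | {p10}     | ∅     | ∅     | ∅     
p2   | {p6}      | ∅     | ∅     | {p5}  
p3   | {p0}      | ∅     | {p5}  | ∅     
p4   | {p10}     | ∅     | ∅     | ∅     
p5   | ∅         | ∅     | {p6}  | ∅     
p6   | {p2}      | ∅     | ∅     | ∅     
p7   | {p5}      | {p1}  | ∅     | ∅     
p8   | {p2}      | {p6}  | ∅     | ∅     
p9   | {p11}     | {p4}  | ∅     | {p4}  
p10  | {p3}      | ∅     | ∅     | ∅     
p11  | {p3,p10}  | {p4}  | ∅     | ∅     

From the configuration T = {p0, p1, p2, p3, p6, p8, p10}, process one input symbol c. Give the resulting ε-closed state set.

p0 on c → {p11}.
p2 on c → {p5}.
No c-transition from p1, p3, p6, p8, p10.
Union after reading c: {p5, p11}.
Now take the ε-closure:
From p11 via ε: add p3, p10.
From p3 via ε: add p0.
From p0 via ε: add p8.
From p8 via ε: add p2.
From p2 via ε: add p6.
No new states can be added; the closed set is {p0, p2, p3, p5, p6, p8, p10, p11}.

{p0, p2, p3, p5, p6, p8, p10, p11}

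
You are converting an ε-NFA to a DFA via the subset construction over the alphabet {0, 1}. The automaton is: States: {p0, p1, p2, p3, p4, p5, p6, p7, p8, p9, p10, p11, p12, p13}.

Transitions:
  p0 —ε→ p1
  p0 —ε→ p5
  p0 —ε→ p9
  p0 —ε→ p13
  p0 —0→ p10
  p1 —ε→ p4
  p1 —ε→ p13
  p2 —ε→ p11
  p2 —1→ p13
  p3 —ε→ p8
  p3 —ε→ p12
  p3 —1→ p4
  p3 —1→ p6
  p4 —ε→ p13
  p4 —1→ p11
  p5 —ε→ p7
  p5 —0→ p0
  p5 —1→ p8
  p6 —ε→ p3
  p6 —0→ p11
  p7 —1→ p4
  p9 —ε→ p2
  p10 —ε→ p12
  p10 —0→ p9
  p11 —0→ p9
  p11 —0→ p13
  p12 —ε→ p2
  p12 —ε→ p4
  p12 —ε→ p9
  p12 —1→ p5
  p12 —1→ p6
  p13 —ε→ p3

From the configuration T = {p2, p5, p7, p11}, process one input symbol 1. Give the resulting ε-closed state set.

{p2, p3, p4, p8, p9, p11, p12, p13}

p2 on 1 → {p13}.
p5 on 1 → {p8}.
p7 on 1 → {p4}.
No 1-transition from p11.
Union after reading 1: {p4, p8, p13}.
Now take the ε-closure:
From p13 via ε: add p3.
From p3 via ε: add p12.
From p12 via ε: add p2, p9.
From p2 via ε: add p11.
No new states can be added; the closed set is {p2, p3, p4, p8, p9, p11, p12, p13}.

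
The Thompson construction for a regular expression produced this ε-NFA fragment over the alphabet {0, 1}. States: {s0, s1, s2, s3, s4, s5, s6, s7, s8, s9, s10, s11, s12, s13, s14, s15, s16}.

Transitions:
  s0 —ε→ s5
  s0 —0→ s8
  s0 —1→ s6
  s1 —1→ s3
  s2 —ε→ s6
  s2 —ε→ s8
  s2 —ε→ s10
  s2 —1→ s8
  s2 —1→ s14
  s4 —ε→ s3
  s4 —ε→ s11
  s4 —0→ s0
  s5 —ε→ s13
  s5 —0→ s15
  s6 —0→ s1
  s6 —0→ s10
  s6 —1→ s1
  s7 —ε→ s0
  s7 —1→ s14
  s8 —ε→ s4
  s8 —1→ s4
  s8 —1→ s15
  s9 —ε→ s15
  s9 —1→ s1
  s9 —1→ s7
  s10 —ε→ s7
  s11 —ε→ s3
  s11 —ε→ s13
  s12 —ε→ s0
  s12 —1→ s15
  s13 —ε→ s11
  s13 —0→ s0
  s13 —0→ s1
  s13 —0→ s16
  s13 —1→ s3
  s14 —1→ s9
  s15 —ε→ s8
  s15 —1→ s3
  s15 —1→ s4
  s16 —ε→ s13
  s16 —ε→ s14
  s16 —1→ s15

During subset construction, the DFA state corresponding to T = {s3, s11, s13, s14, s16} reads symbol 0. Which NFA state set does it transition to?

s13 on 0 → {s0, s1, s16}.
No 0-transition from s3, s11, s14, s16.
Union after reading 0: {s0, s1, s16}.
Now take the ε-closure:
From s0 via ε: add s5.
From s16 via ε: add s13, s14.
From s13 via ε: add s11.
From s11 via ε: add s3.
No new states can be added; the closed set is {s0, s1, s3, s5, s11, s13, s14, s16}.

{s0, s1, s3, s5, s11, s13, s14, s16}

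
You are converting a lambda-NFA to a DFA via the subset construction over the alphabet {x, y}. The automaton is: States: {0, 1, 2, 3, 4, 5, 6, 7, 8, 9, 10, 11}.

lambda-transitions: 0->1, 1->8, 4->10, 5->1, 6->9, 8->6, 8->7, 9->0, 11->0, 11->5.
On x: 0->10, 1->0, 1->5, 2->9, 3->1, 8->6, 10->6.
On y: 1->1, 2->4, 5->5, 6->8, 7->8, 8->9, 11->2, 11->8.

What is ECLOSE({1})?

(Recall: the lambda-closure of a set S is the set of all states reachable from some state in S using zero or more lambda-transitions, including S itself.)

{0, 1, 6, 7, 8, 9}

Start with {1}.
From 1 via lambda: add 8.
From 8 via lambda: add 6, 7.
From 6 via lambda: add 9.
From 9 via lambda: add 0.
No new states can be added; the closed set is {0, 1, 6, 7, 8, 9}.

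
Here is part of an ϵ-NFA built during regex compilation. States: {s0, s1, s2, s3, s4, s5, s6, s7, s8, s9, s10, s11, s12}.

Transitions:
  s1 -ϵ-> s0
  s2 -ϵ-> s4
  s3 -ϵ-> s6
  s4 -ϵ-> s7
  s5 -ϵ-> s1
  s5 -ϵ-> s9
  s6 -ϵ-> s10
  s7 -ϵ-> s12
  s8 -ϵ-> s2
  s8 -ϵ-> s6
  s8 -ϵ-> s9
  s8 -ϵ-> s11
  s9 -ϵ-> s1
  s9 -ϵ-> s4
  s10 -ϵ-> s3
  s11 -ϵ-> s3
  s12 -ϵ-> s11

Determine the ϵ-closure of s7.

{s3, s6, s7, s10, s11, s12}

Start with {s7}.
From s7 via ϵ: add s12.
From s12 via ϵ: add s11.
From s11 via ϵ: add s3.
From s3 via ϵ: add s6.
From s6 via ϵ: add s10.
No new states can be added; the closed set is {s3, s6, s7, s10, s11, s12}.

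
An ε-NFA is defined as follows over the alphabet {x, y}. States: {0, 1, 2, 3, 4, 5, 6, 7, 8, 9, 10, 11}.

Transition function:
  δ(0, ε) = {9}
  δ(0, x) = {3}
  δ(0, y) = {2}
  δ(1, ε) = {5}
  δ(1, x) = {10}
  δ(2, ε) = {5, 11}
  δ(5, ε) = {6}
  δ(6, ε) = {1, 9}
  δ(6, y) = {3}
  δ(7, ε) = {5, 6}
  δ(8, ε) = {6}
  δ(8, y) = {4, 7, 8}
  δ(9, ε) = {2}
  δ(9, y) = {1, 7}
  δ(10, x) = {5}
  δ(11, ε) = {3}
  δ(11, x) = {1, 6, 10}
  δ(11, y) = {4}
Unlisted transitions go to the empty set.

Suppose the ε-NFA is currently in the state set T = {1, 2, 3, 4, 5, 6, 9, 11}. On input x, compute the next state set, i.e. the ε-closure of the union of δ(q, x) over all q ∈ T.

1 on x → {10}.
11 on x → {1, 6, 10}.
No x-transition from 2, 3, 4, 5, 6, 9.
Union after reading x: {1, 6, 10}.
Now take the ε-closure:
From 1 via ε: add 5.
From 6 via ε: add 9.
From 9 via ε: add 2.
From 2 via ε: add 11.
From 11 via ε: add 3.
No new states can be added; the closed set is {1, 2, 3, 5, 6, 9, 10, 11}.

{1, 2, 3, 5, 6, 9, 10, 11}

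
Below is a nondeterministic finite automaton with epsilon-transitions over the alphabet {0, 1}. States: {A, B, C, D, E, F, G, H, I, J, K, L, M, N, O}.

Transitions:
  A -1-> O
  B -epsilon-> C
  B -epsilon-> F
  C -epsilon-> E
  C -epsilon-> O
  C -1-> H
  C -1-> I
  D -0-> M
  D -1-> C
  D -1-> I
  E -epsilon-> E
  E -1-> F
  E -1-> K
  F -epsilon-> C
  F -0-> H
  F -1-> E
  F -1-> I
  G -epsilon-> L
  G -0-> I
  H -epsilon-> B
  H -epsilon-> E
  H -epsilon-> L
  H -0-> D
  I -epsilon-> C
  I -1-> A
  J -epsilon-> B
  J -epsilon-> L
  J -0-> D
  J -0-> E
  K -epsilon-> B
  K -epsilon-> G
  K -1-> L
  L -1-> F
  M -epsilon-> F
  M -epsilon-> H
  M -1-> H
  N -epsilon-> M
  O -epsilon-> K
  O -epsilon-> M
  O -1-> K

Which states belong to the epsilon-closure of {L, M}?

Start with {L, M}.
From M via epsilon: add F, H.
From F via epsilon: add C.
From H via epsilon: add B, E.
From C via epsilon: add O.
From O via epsilon: add K.
From K via epsilon: add G.
No new states can be added; the closed set is {B, C, E, F, G, H, K, L, M, O}.

{B, C, E, F, G, H, K, L, M, O}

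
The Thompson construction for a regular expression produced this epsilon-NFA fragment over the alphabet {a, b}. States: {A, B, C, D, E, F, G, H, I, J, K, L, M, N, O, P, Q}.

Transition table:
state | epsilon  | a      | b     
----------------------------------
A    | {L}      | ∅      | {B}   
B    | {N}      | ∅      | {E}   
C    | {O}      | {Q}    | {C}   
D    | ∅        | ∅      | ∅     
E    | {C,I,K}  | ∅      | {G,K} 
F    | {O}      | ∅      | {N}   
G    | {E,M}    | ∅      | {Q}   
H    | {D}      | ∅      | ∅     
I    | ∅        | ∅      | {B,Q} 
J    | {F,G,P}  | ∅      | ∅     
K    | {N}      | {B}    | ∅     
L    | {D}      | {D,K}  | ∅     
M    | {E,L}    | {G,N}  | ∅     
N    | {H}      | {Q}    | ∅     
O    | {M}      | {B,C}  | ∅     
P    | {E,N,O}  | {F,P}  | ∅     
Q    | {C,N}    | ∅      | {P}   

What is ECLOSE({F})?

Start with {F}.
From F via epsilon: add O.
From O via epsilon: add M.
From M via epsilon: add E, L.
From E via epsilon: add C, I, K.
From L via epsilon: add D.
From K via epsilon: add N.
From N via epsilon: add H.
No new states can be added; the closed set is {C, D, E, F, H, I, K, L, M, N, O}.

{C, D, E, F, H, I, K, L, M, N, O}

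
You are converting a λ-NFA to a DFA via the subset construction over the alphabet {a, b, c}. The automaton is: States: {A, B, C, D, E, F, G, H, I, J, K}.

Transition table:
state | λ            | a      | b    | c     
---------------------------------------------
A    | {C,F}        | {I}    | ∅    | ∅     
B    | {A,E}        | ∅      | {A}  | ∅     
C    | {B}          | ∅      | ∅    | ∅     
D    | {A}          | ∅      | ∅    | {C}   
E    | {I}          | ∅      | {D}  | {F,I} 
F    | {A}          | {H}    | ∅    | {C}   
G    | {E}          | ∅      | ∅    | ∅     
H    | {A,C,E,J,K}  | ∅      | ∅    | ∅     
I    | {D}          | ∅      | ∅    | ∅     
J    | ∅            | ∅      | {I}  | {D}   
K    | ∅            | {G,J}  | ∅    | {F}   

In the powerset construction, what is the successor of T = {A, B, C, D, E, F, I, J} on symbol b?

B on b → {A}.
E on b → {D}.
J on b → {I}.
No b-transition from A, C, D, F, I.
Union after reading b: {A, D, I}.
Now take the λ-closure:
From A via λ: add C, F.
From C via λ: add B.
From B via λ: add E.
No new states can be added; the closed set is {A, B, C, D, E, F, I}.

{A, B, C, D, E, F, I}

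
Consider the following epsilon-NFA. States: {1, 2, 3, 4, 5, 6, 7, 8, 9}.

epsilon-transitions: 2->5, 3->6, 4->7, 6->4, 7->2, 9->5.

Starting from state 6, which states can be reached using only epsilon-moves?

{2, 4, 5, 6, 7}

Start with {6}.
From 6 via epsilon: add 4.
From 4 via epsilon: add 7.
From 7 via epsilon: add 2.
From 2 via epsilon: add 5.
No new states can be added; the closed set is {2, 4, 5, 6, 7}.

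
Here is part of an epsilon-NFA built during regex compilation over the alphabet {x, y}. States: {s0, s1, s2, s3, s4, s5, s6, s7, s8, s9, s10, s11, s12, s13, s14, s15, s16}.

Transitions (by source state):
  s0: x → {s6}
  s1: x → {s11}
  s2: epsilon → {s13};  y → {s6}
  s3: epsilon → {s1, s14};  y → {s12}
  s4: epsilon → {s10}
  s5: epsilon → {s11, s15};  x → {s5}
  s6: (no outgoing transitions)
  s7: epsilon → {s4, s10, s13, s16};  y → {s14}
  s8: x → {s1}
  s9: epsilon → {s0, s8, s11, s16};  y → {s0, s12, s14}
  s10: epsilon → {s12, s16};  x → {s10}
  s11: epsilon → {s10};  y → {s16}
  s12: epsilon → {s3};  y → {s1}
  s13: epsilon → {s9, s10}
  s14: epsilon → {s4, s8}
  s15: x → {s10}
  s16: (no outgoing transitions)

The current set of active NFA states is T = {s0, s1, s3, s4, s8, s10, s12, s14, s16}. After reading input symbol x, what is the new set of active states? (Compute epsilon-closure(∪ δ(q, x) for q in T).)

s0 on x → {s6}.
s1 on x → {s11}.
s8 on x → {s1}.
s10 on x → {s10}.
No x-transition from s3, s4, s12, s14, s16.
Union after reading x: {s1, s6, s10, s11}.
Now take the epsilon-closure:
From s10 via epsilon: add s12, s16.
From s12 via epsilon: add s3.
From s3 via epsilon: add s14.
From s14 via epsilon: add s4, s8.
No new states can be added; the closed set is {s1, s3, s4, s6, s8, s10, s11, s12, s14, s16}.

{s1, s3, s4, s6, s8, s10, s11, s12, s14, s16}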